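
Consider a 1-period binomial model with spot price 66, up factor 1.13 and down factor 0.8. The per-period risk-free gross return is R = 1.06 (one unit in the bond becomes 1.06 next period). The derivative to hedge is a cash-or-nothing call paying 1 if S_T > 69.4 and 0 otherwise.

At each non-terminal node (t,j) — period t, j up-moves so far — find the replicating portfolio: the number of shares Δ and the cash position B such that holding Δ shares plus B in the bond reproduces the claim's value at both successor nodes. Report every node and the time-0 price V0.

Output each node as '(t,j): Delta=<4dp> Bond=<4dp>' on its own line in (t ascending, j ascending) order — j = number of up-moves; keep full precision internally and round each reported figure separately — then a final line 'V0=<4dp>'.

The replicating-portfolio and risk-neutral prices coincide; use p* = (1.06−0.8)/(1.13−0.8) = 0.7879 for the latter.
Terminal values V(1,·): V(1,0)=0.0000, V(1,1)=1.0000
(0,0): S=66.0000. Δ = (V_up−V_dn)/(S_up−S_dn) = (1.0000−0.0000)/(74.5800−52.8000) = 0.0459. V = [p*·1.0000 + (1−p*)·0.0000]/1.06 = 0.7433. B = V − Δ·S = -2.2870.
Self-financing check: at every node Δ·S+B equals the discounted successor values.

(0,0): Delta=0.0459 Bond=-2.2870
V0=0.7433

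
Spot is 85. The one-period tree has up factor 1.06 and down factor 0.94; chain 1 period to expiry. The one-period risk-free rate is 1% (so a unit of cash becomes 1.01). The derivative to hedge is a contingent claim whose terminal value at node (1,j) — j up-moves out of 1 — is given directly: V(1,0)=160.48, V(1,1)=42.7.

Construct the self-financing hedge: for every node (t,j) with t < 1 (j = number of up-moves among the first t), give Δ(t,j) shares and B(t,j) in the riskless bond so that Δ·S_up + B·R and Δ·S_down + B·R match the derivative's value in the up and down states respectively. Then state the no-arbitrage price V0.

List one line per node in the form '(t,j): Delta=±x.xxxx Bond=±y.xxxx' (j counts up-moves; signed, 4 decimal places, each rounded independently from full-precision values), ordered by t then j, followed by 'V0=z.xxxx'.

(0,0): Delta=-11.5471 Bond=1072.3663
V0=90.8663

No-arbitrage ⇒ martingale measure with p* = (R−d)/(u−d) = 0.5833.
Payoff layer (t=1): V(1,0)=160.4800, V(1,1)=42.7000
  t=0,j=0: stock 85.0000 → up 90.1000 (V=42.7000), down 79.9000 (V=160.4800). Price 90.8663; hedge Δ=-11.5471, bond B=1072.3663.
Self-financing check: at every node Δ·S+B equals the discounted successor values.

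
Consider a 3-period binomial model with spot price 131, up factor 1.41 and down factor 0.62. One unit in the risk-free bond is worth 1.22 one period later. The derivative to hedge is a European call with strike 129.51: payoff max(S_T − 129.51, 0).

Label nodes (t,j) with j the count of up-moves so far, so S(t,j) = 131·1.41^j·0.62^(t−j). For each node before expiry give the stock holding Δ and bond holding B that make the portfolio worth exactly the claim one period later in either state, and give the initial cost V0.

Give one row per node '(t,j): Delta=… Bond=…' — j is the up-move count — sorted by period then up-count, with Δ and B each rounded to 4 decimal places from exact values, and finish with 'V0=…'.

(0,0): Delta=0.8463 Bond=-46.1876
(1,0): Delta=0.3101 Bond=-12.8004
(1,1): Delta=0.9210 Bond=-70.1392
(2,0): Delta=0.0000 Bond=0.0000
(2,1): Delta=0.3533 Bond=-20.5617
(2,2): Delta=1.0000 Bond=-106.1557
V0=64.6775

Under the risk-neutral measure, an up-move has probability p* = (R−d)/(u−d) = 0.7595 and values discount at R = 1.22.
Payoff layer (t=3): V(3,0)=0.0000, V(3,1)=0.0000, V(3,2)=31.9635, V(3,3)=237.7120
(2,0): S=50.3564. Δ = (V_up−V_dn)/(S_up−S_dn) = (0.0000−0.0000)/(71.0025−31.2210) = 0.0000. V = [p*·0.0000 + (1−p*)·0.0000]/1.22 = 0.0000. B = V − Δ·S = 0.0000.
(2,1): S=114.5202. Δ = (V_up−V_dn)/(S_up−S_dn) = (31.9635−0.0000)/(161.4735−71.0025) = 0.3533. V = [p*·31.9635 + (1−p*)·0.0000]/1.22 = 19.8984. B = V − Δ·S = -20.5617.
(2,2): S=260.4411. Δ = (V_up−V_dn)/(S_up−S_dn) = (237.7120−31.9635)/(367.2220−161.4735) = 1.0000. V = [p*·237.7120 + (1−p*)·31.9635]/1.22 = 154.2854. B = V − Δ·S = -106.1557.
(1,0): S=81.2200. Δ = (V_up−V_dn)/(S_up−S_dn) = (19.8984−0.0000)/(114.5202−50.3564) = 0.3101. V = [p*·19.8984 + (1−p*)·0.0000]/1.22 = 12.3875. B = V − Δ·S = -12.8004.
(1,1): S=184.7100. Δ = (V_up−V_dn)/(S_up−S_dn) = (154.2854−19.8984)/(260.4411−114.5202) = 0.9210. V = [p*·154.2854 + (1−p*)·19.8984]/1.22 = 99.9709. B = V − Δ·S = -70.1392.
(0,0): S=131.0000. Δ = (V_up−V_dn)/(S_up−S_dn) = (99.9709−12.3875)/(184.7100−81.2200) = 0.8463. V = [p*·99.9709 + (1−p*)·12.3875]/1.22 = 64.6775. B = V − Δ·S = -46.1876.
Check: Δ(0,0)·S0 + B(0,0) = 64.6775 = V0.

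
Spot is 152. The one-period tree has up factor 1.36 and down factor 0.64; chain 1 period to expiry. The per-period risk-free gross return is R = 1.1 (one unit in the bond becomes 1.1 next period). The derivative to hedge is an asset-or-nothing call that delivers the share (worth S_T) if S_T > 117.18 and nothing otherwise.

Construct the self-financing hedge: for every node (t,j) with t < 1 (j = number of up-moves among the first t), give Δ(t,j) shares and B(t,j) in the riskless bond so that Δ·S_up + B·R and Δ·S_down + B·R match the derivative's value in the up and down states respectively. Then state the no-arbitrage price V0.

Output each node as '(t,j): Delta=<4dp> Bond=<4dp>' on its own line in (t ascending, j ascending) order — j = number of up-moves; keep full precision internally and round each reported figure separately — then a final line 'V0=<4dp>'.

Risk-neutral probability p* = (R−d)/(u−d) = (1.1−0.64)/(1.36−0.64) = 0.6389.
Terminal payoffs: V(1,0)=0.0000, V(1,1)=206.7200
Node (0,0) S=152.0000: V=(p*·206.7200+(1−p*)·0.0000)/1.1=120.0646; Δ=(206.7200−0.0000)/(206.7200−97.2800)=1.8889; B=V−Δ·S=-167.0465
Check: Δ(0,0)·S0 + B(0,0) = 120.0646 = V0.

(0,0): Delta=1.8889 Bond=-167.0465
V0=120.0646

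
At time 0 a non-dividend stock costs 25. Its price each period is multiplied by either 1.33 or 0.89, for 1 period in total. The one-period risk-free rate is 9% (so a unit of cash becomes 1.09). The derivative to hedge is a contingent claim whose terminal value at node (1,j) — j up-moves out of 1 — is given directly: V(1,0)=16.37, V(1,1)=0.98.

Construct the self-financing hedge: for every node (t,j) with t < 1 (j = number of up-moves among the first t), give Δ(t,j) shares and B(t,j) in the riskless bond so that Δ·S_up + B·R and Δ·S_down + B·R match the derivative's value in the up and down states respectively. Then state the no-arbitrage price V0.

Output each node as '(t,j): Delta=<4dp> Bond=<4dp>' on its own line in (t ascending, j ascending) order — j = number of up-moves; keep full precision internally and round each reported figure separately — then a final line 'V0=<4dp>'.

(0,0): Delta=-1.3991 Bond=43.5778
V0=8.6005

Risk-neutral probability p* = (R−d)/(u−d) = (1.09−0.89)/(1.33−0.89) = 0.4545.
Payoff layer (t=1): V(1,0)=16.3700, V(1,1)=0.9800
Node (0,0) S=25.0000: V=(p*·0.9800+(1−p*)·16.3700)/1.09=8.6005; Δ=(0.9800−16.3700)/(33.2500−22.2500)=-1.3991; B=V−Δ·S=43.5778
Self-financing check: at every node Δ·S+B equals the discounted successor values.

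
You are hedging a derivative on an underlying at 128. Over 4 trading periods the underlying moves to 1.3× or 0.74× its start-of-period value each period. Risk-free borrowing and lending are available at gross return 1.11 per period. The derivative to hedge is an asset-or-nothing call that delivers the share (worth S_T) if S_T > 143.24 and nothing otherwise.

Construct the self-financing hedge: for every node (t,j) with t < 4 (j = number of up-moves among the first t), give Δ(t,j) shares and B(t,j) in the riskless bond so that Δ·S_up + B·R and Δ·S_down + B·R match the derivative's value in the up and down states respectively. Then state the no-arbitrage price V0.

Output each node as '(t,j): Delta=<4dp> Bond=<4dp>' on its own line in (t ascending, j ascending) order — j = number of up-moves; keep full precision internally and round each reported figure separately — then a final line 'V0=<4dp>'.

The replicating-portfolio and risk-neutral prices coincide; use p* = (1.11−0.74)/(1.3−0.74) = 0.6607 for the latter.
Payoff layer (t=4): V(4,0)=0.0000, V(4,1)=0.0000, V(4,2)=0.0000, V(4,3)=208.0998, V(4,4)=365.5808
(3,0): S=51.8687. Δ = (V_up−V_dn)/(S_up−S_dn) = (0.0000−0.0000)/(67.4293−38.3828) = 0.0000. V = [p*·0.0000 + (1−p*)·0.0000]/1.11 = 0.0000. B = V − Δ·S = 0.0000.
(3,1): S=91.1206. Δ = (V_up−V_dn)/(S_up−S_dn) = (0.0000−0.0000)/(118.4568−67.4293) = 0.0000. V = [p*·0.0000 + (1−p*)·0.0000]/1.11 = 0.0000. B = V − Δ·S = 0.0000.
(3,2): S=160.0768. Δ = (V_up−V_dn)/(S_up−S_dn) = (208.0998−0.0000)/(208.0998−118.4568) = 2.3214. V = [p*·208.0998 + (1−p*)·0.0000]/1.11 = 123.8690. B = V − Δ·S = -247.7379.
(3,3): S=281.2160. Δ = (V_up−V_dn)/(S_up−S_dn) = (365.5808−208.0998)/(365.5808−208.0998) = 1.0000. V = [p*·365.5808 + (1−p*)·208.0998]/1.11 = 281.2160. B = V − Δ·S = 0.0000.
(2,0): S=70.0928. Δ = (V_up−V_dn)/(S_up−S_dn) = (0.0000−0.0000)/(91.1206−51.8687) = 0.0000. V = [p*·0.0000 + (1−p*)·0.0000]/1.11 = 0.0000. B = V − Δ·S = 0.0000.
(2,1): S=123.1360. Δ = (V_up−V_dn)/(S_up−S_dn) = (123.8690−0.0000)/(160.0768−91.1206) = 1.7963. V = [p*·123.8690 + (1−p*)·0.0000]/1.11 = 73.7315. B = V − Δ·S = -147.4630.
(2,2): S=216.3200. Δ = (V_up−V_dn)/(S_up−S_dn) = (281.2160−123.8690)/(281.2160−160.0768) = 1.2989. V = [p*·281.2160 + (1−p*)·123.8690]/1.11 = 205.2526. B = V − Δ·S = -75.7243.
(1,0): S=94.7200. Δ = (V_up−V_dn)/(S_up−S_dn) = (73.7315−0.0000)/(123.1360−70.0928) = 1.3900. V = [p*·73.7315 + (1−p*)·0.0000]/1.11 = 43.8878. B = V − Δ·S = -87.7756.
(1,1): S=166.4000. Δ = (V_up−V_dn)/(S_up−S_dn) = (205.2526−73.7315)/(216.3200−123.1360) = 1.4114. V = [p*·205.2526 + (1−p*)·73.7315]/1.11 = 144.7112. B = V − Δ·S = -90.1479.
(0,0): S=128.0000. Δ = (V_up−V_dn)/(S_up−S_dn) = (144.7112−43.8878)/(166.4000−94.7200) = 1.4066. V = [p*·144.7112 + (1−p*)·43.8878]/1.11 = 99.5525. B = V − Δ·S = -80.4892.
Each (Δ,B) replicates both successor values, so the strategy is self-financing and V0 is arbitrage-free.

(0,0): Delta=1.4066 Bond=-80.4892
(1,0): Delta=1.3900 Bond=-87.7756
(1,1): Delta=1.4114 Bond=-90.1479
(2,0): Delta=0.0000 Bond=0.0000
(2,1): Delta=1.7963 Bond=-147.4630
(2,2): Delta=1.2989 Bond=-75.7243
(3,0): Delta=0.0000 Bond=0.0000
(3,1): Delta=0.0000 Bond=0.0000
(3,2): Delta=2.3214 Bond=-247.7379
(3,3): Delta=1.0000 Bond=0.0000
V0=99.5525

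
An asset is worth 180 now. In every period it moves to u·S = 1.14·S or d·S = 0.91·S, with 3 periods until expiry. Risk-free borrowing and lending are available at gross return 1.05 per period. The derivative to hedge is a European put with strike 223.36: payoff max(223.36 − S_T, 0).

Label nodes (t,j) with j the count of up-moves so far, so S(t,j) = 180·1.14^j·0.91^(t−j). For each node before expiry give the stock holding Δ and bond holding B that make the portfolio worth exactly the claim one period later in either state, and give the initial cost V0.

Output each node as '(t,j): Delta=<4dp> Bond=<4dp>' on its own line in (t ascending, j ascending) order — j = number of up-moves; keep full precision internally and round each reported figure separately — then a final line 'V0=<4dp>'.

The replicating-portfolio and risk-neutral prices coincide; use p* = (1.05−0.91)/(1.14−0.91) = 0.6087 for the latter.
Terminal values V(3,·): V(3,0)=87.7172, V(3,1)=53.4339, V(3,2)=10.4855, V(3,3)=0.0000
(2,0): S=149.0580. Δ = (V_up−V_dn)/(S_up−S_dn) = (53.4339−87.7172)/(169.9261−135.6428) = -1.0000. V = [p*·53.4339 + (1−p*)·87.7172]/1.05 = 63.6658. B = V − Δ·S = 212.7238.
(2,1): S=186.7320. Δ = (V_up−V_dn)/(S_up−S_dn) = (10.4855−53.4339)/(212.8745−169.9261) = -1.0000. V = [p*·10.4855 + (1−p*)·53.4339]/1.05 = 25.9918. B = V − Δ·S = 212.7238.
(2,2): S=233.9280. Δ = (V_up−V_dn)/(S_up−S_dn) = (0.0000−10.4855)/(266.6779−212.8745) = -0.1949. V = [p*·0.0000 + (1−p*)·10.4855]/1.05 = 3.9076. B = V − Δ·S = 49.4969.
(1,0): S=163.8000. Δ = (V_up−V_dn)/(S_up−S_dn) = (25.9918−63.6658)/(186.7320−149.0580) = -1.0000. V = [p*·25.9918 + (1−p*)·63.6658]/1.05 = 38.7941. B = V − Δ·S = 202.5941.
(1,1): S=205.2000. Δ = (V_up−V_dn)/(S_up−S_dn) = (3.9076−25.9918)/(233.9280−186.7320) = -0.4679. V = [p*·3.9076 + (1−p*)·25.9918]/1.05 = 11.9517. B = V − Δ·S = 107.9698.
(0,0): S=180.0000. Δ = (V_up−V_dn)/(S_up−S_dn) = (11.9517−38.7941)/(205.2000−163.8000) = -0.6484. V = [p*·11.9517 + (1−p*)·38.7941]/1.05 = 21.3859. B = V − Δ·S = 138.0921.
Root portfolio cost Δ·180+B reproduces V0=21.3859.

(0,0): Delta=-0.6484 Bond=138.0921
(1,0): Delta=-1.0000 Bond=202.5941
(1,1): Delta=-0.4679 Bond=107.9698
(2,0): Delta=-1.0000 Bond=212.7238
(2,1): Delta=-1.0000 Bond=212.7238
(2,2): Delta=-0.1949 Bond=49.4969
V0=21.3859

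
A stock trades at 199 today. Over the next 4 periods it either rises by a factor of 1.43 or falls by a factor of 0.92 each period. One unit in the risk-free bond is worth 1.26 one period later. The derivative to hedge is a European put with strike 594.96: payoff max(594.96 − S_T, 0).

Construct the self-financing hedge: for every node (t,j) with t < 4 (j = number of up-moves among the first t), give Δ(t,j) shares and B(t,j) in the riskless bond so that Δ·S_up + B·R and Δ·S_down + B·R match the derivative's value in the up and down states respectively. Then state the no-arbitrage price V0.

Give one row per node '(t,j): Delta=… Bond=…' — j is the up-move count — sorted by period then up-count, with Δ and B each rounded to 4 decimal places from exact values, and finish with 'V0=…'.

(0,0): Delta=-0.6538 Bond=185.7538
(1,0): Delta=-1.0000 Bond=297.4241
(1,1): Delta=-0.5425 Bond=202.3626
(2,0): Delta=-1.0000 Bond=374.7543
(2,1): Delta=-1.0000 Bond=374.7543
(2,2): Delta=-0.3953 Bond=195.0882
(3,0): Delta=-1.0000 Bond=472.1905
(3,1): Delta=-1.0000 Bond=472.1905
(3,2): Delta=-1.0000 Bond=472.1905
(3,3): Delta=-0.2008 Bond=132.6214
V0=55.6389

No-arbitrage ⇒ martingale measure with p* = (R−d)/(u−d) = 0.6667.
Terminal payoffs: V(4,0)=452.3978, V(4,1)=373.3688, V(4,2)=250.5301, V(4,3)=59.5962, V(4,4)=0.0000
  t=3,j=0: stock 154.9589 → up 221.5912 (V=373.3688), down 142.5622 (V=452.3978). Price 317.2316; hedge Δ=-1.0000, bond B=472.1905.
  t=3,j=1: stock 240.8600 → up 344.4299 (V=250.5301), down 221.5912 (V=373.3688). Price 231.3304; hedge Δ=-1.0000, bond B=472.1905.
  t=3,j=2: stock 374.3803 → up 535.3638 (V=59.5962), down 344.4299 (V=250.5301). Price 97.8102; hedge Δ=-1.0000, bond B=472.1905.
  t=3,j=3: stock 581.9172 → up 832.1416 (V=0.0000), down 535.3638 (V=59.5962). Price 15.7662; hedge Δ=-0.2008, bond B=132.6214.
  t=2,j=0: stock 168.4336 → up 240.8600 (V=231.3304), down 154.9589 (V=317.2316). Price 206.3207; hedge Δ=-1.0000, bond B=374.7543.
  t=2,j=1: stock 261.8044 → up 374.3803 (V=97.8102), down 240.8600 (V=231.3304). Price 112.9499; hedge Δ=-1.0000, bond B=374.7543.
  t=2,j=2: stock 406.9351 → up 581.9172 (V=15.7662), down 374.3803 (V=97.8102). Price 34.2176; hedge Δ=-0.3953, bond B=195.0882.
  t=1,j=0: stock 183.0800 → up 261.8044 (V=112.9499), down 168.4336 (V=206.3207). Price 114.3441; hedge Δ=-1.0000, bond B=297.4241.
  t=1,j=1: stock 284.5700 → up 406.9351 (V=34.2176), down 261.8044 (V=112.9499). Price 47.9855; hedge Δ=-0.5425, bond B=202.3626.
  t=0,j=0: stock 199.0000 → up 284.5700 (V=47.9855), down 183.0800 (V=114.3441). Price 55.6389; hedge Δ=-0.6538, bond B=185.7538.
Check: Δ(0,0)·S0 + B(0,0) = 55.6389 = V0.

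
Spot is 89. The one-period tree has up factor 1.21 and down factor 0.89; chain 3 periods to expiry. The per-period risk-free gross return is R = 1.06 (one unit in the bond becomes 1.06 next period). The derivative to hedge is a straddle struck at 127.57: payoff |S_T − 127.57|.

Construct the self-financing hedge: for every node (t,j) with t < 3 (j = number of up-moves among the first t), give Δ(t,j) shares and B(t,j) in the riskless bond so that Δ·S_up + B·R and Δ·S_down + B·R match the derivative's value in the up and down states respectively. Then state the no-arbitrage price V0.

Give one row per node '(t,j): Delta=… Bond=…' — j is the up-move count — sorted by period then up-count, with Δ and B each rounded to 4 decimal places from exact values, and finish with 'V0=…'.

The replicating-portfolio and risk-neutral prices coincide; use p* = (1.06−0.89)/(1.21−0.89) = 0.5313 for the latter.
At expiry t=3: V(3,0)=64.8278, V(3,1)=42.2688, V(3,2)=11.5986, V(3,3)=30.0989
  t=2,j=0: stock 70.4969 → up 85.3012 (V=42.2688), down 62.7422 (V=64.8278). Price 49.8522; hedge Δ=-1.0000, bond B=120.3491.
  t=2,j=1: stock 95.8441 → up 115.9714 (V=11.5986), down 85.3012 (V=42.2688). Price 24.5050; hedge Δ=-1.0000, bond B=120.3491.
  t=2,j=2: stock 130.3049 → up 157.6689 (V=30.0989), down 115.9714 (V=11.5986). Price 20.2141; hedge Δ=0.4437, bond B=-37.5993.
  t=1,j=0: stock 79.2100 → up 95.8441 (V=24.5050), down 70.4969 (V=49.8522). Price 34.3268; hedge Δ=-1.0000, bond B=113.5368.
  t=1,j=1: stock 107.6900 → up 130.3049 (V=20.2141), down 95.8441 (V=24.5050). Price 20.9674; hedge Δ=-0.1245, bond B=34.3764.
  t=0,j=0: stock 89.0000 → up 107.6900 (V=20.9674), down 79.2100 (V=34.3268). Price 25.6883; hedge Δ=-0.4691, bond B=67.4367.
Root portfolio cost Δ·89+B reproduces V0=25.6883.

(0,0): Delta=-0.4691 Bond=67.4367
(1,0): Delta=-1.0000 Bond=113.5368
(1,1): Delta=-0.1245 Bond=34.3764
(2,0): Delta=-1.0000 Bond=120.3491
(2,1): Delta=-1.0000 Bond=120.3491
(2,2): Delta=0.4437 Bond=-37.5993
V0=25.6883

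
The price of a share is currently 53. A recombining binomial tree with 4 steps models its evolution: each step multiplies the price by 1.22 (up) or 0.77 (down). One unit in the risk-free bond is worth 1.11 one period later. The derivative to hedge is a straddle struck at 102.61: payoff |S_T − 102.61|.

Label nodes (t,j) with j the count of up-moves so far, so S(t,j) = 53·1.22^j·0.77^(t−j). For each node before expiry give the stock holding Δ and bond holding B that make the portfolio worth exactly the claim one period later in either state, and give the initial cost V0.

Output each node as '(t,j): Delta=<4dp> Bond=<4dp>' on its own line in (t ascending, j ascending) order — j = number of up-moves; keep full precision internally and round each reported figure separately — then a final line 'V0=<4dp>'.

No-arbitrage ⇒ martingale measure with p* = (R−d)/(u−d) = 0.7556.
Payoff layer (t=4): V(4,0)=83.9789, V(4,1)=73.0906, V(4,2)=55.8390, V(4,3)=28.5052, V(4,4)=14.8027
  t=3,j=0: stock 24.1962 → up 29.5194 (V=73.0906), down 18.6311 (V=83.9789). Price 68.2452; hedge Δ=-1.0000, bond B=92.4414.
  t=3,j=1: stock 38.3369 → up 46.7710 (V=55.8390), down 29.5194 (V=73.0906). Price 54.1045; hedge Δ=-1.0000, bond B=92.4414.
  t=3,j=2: stock 60.7416 → up 74.1048 (V=28.5052), down 46.7710 (V=55.8390). Price 31.6998; hedge Δ=-1.0000, bond B=92.4414.
  t=3,j=3: stock 96.2399 → up 117.4127 (V=14.8027), down 74.1048 (V=28.5052). Price 16.3534; hedge Δ=-0.3164, bond B=46.8034.
  t=2,j=0: stock 31.4237 → up 38.3369 (V=54.1045), down 24.1962 (V=68.2452). Price 51.8569; hedge Δ=-1.0000, bond B=83.2806.
  t=2,j=1: stock 49.7882 → up 60.7416 (V=31.6998), down 38.3369 (V=54.1045). Price 33.4924; hedge Δ=-1.0000, bond B=83.2806.
  t=2,j=2: stock 78.8852 → up 96.2399 (V=16.3534), down 60.7416 (V=31.6998). Price 18.1124; hedge Δ=-0.4323, bond B=52.2156.
  t=1,j=0: stock 40.8100 → up 49.7882 (V=33.4924), down 31.4237 (V=51.8569). Price 34.2175; hedge Δ=-1.0000, bond B=75.0275.
  t=1,j=1: stock 64.6600 → up 78.8852 (V=18.1124), down 49.7882 (V=33.4924). Price 19.7044; hedge Δ=-0.5286, bond B=53.8822.
  t=0,j=0: stock 53.0000 → up 64.6600 (V=19.7044), down 40.8100 (V=34.2175). Price 20.9478; hedge Δ=-0.6085, bond B=53.1992.
Check: Δ(0,0)·S0 + B(0,0) = 20.9478 = V0.

(0,0): Delta=-0.6085 Bond=53.1992
(1,0): Delta=-1.0000 Bond=75.0275
(1,1): Delta=-0.5286 Bond=53.8822
(2,0): Delta=-1.0000 Bond=83.2806
(2,1): Delta=-1.0000 Bond=83.2806
(2,2): Delta=-0.4323 Bond=52.2156
(3,0): Delta=-1.0000 Bond=92.4414
(3,1): Delta=-1.0000 Bond=92.4414
(3,2): Delta=-1.0000 Bond=92.4414
(3,3): Delta=-0.3164 Bond=46.8034
V0=20.9478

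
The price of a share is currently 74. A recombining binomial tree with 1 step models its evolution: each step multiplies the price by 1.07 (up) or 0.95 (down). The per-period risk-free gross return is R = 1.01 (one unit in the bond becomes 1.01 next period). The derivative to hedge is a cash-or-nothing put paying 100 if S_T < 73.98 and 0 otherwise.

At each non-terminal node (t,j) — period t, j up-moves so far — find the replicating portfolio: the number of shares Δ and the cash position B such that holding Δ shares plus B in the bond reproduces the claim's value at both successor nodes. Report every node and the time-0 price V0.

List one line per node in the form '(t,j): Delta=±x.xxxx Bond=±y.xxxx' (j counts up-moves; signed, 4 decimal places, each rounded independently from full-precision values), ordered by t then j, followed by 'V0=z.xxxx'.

(0,0): Delta=-11.2613 Bond=882.8383
V0=49.5050

The replicating-portfolio and risk-neutral prices coincide; use p* = (1.01−0.95)/(1.07−0.95) = 0.5000 for the latter.
Terminal payoffs: V(1,0)=100.0000, V(1,1)=0.0000
  t=0,j=0: stock 74.0000 → up 79.1800 (V=0.0000), down 70.3000 (V=100.0000). Price 49.5050; hedge Δ=-11.2613, bond B=882.8383.
The time-0 hedge costs 49.5050, which is the no-arbitrage price.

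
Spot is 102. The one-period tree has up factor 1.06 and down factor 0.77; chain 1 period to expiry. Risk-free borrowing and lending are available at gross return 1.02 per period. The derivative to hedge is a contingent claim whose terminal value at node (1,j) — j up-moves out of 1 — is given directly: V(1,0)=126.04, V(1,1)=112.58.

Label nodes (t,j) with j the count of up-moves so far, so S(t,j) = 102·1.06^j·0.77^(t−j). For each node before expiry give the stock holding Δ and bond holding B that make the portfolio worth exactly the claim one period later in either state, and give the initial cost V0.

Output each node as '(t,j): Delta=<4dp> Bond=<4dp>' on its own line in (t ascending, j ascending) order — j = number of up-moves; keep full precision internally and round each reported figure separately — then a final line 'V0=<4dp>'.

(0,0): Delta=-0.4550 Bond=158.6065
V0=112.1927

The replicating-portfolio and risk-neutral prices coincide; use p* = (1.02−0.77)/(1.06−0.77) = 0.8621 for the latter.
Terminal payoffs: V(1,0)=126.0400, V(1,1)=112.5800
(0,0): S=102.0000. Δ = (V_up−V_dn)/(S_up−S_dn) = (112.5800−126.0400)/(108.1200−78.5400) = -0.4550. V = [p*·112.5800 + (1−p*)·126.0400]/1.02 = 112.1927. B = V − Δ·S = 158.6065.
The time-0 hedge costs 112.1927, which is the no-arbitrage price.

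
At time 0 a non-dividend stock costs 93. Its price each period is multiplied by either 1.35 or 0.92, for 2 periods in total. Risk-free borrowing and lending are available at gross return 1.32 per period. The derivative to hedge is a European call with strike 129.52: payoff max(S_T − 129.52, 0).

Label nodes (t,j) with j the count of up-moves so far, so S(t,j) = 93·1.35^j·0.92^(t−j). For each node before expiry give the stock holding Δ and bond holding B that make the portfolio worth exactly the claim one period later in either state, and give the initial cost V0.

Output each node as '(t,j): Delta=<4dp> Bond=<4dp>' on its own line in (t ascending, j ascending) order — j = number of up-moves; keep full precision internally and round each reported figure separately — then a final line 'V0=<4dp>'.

(0,0): Delta=0.7044 Bond=-45.6588
(1,0): Delta=0.0000 Bond=0.0000
(1,1): Delta=0.7404 Bond=-64.7898
V0=19.8516

The replicating-portfolio and risk-neutral prices coincide; use p* = (1.32−0.92)/(1.35−0.92) = 0.9302 for the latter.
Payoff layer (t=2): V(2,0)=0.0000, V(2,1)=0.0000, V(2,2)=39.9725
  t=1,j=0: stock 85.5600 → up 115.5060 (V=0.0000), down 78.7152 (V=0.0000). Price 0.0000; hedge Δ=0.0000, bond B=0.0000.
  t=1,j=1: stock 125.5500 → up 169.4925 (V=39.9725), down 115.5060 (V=0.0000). Price 28.1695; hedge Δ=0.7404, bond B=-64.7898.
  t=0,j=0: stock 93.0000 → up 125.5500 (V=28.1695), down 85.5600 (V=0.0000). Price 19.8516; hedge Δ=0.7044, bond B=-45.6588.
The time-0 hedge costs 19.8516, which is the no-arbitrage price.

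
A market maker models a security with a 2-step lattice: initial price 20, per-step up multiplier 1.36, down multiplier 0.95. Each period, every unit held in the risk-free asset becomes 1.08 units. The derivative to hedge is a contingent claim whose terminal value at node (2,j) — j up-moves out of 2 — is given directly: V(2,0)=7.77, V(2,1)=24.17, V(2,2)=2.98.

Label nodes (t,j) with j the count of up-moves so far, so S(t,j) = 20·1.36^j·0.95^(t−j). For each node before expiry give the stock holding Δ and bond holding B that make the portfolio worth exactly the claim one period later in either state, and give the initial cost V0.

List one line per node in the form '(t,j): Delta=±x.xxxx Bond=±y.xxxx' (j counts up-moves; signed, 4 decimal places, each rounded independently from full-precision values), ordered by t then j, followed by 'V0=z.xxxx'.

(0,0): Delta=0.5060 Bond=2.2177
(1,0): Delta=2.1053 Bond=-27.9907
(1,1): Delta=-1.9001 Bond=67.8415
V0=12.3379

Since d<R<u, set p* = (R−d)/(u−d) = 0.3171; price each node as the discounted p*-expectation of its children.
Terminal payoffs: V(2,0)=7.7700, V(2,1)=24.1700, V(2,2)=2.9800
(1,0): S=19.0000. Δ = (V_up−V_dn)/(S_up−S_dn) = (24.1700−7.7700)/(25.8400−18.0500) = 2.1053. V = [p*·24.1700 + (1−p*)·7.7700]/1.08 = 12.0093. B = V − Δ·S = -27.9907.
(1,1): S=27.2000. Δ = (V_up−V_dn)/(S_up−S_dn) = (2.9800−24.1700)/(36.9920−25.8400) = -1.9001. V = [p*·2.9800 + (1−p*)·24.1700]/1.08 = 16.1585. B = V − Δ·S = 67.8415.
(0,0): S=20.0000. Δ = (V_up−V_dn)/(S_up−S_dn) = (16.1585−12.0093)/(27.2000−19.0000) = 0.5060. V = [p*·16.1585 + (1−p*)·12.0093]/1.08 = 12.3379. B = V − Δ·S = 2.2177.
The time-0 hedge costs 12.3379, which is the no-arbitrage price.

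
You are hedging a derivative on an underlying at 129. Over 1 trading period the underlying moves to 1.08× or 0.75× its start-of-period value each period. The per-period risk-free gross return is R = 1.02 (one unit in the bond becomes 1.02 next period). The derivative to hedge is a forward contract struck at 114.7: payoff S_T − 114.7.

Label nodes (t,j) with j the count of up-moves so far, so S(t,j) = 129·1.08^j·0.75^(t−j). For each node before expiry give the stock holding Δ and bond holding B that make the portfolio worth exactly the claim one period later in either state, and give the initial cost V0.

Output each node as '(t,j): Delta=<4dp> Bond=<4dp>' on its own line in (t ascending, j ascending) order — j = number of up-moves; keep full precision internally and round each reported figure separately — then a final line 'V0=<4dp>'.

Under the risk-neutral measure, an up-move has probability p* = (R−d)/(u−d) = 0.8182 and values discount at R = 1.02.
Terminal values V(1,·): V(1,0)=-17.9500, V(1,1)=24.6200
(0,0): S=129.0000. Δ = (V_up−V_dn)/(S_up−S_dn) = (24.6200−-17.9500)/(139.3200−96.7500) = 1.0000. V = [p*·24.6200 + (1−p*)·-17.9500]/1.02 = 16.5490. B = V − Δ·S = -112.4510.
The time-0 hedge costs 16.5490, which is the no-arbitrage price.

(0,0): Delta=1.0000 Bond=-112.4510
V0=16.5490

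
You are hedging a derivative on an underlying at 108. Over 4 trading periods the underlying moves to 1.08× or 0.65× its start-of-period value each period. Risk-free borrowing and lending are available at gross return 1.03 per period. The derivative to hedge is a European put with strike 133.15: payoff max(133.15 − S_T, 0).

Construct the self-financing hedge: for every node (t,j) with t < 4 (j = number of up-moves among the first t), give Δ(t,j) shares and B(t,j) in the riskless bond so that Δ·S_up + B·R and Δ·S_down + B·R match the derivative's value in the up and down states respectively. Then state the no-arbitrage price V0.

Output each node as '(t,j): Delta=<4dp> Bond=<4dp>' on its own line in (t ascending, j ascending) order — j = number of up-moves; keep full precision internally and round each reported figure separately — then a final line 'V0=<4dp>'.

The replicating-portfolio and risk-neutral prices coincide; use p* = (1.03−0.65)/(1.08−0.65) = 0.8837 for the latter.
Terminal payoffs: V(4,0)=113.8713, V(4,1)=101.1177, V(4,2)=79.9272, V(4,3)=44.7182, V(4,4)=0.0000
(3,0): S=29.6595. Δ = (V_up−V_dn)/(S_up−S_dn) = (101.1177−113.8713)/(32.0323−19.2787) = -1.0000. V = [p*·101.1177 + (1−p*)·113.8713]/1.03 = 99.6123. B = V − Δ·S = 129.2718.
(3,1): S=49.2804. Δ = (V_up−V_dn)/(S_up−S_dn) = (79.9272−101.1177)/(53.2228−32.0323) = -1.0000. V = [p*·79.9272 + (1−p*)·101.1177]/1.03 = 79.9914. B = V − Δ·S = 129.2718.
(3,2): S=81.8813. Δ = (V_up−V_dn)/(S_up−S_dn) = (44.7182−79.9272)/(88.4318−53.2228) = -1.0000. V = [p*·44.7182 + (1−p*)·79.9272]/1.03 = 47.3906. B = V − Δ·S = 129.2718.
(3,3): S=136.0489. Δ = (V_up−V_dn)/(S_up−S_dn) = (0.0000−44.7182)/(146.9328−88.4318) = -0.7644. V = [p*·0.0000 + (1−p*)·44.7182]/1.03 = 5.0483. B = V − Δ·S = 109.0442.
(2,0): S=45.6300. Δ = (V_up−V_dn)/(S_up−S_dn) = (79.9914−99.6123)/(49.2804−29.6595) = -1.0000. V = [p*·79.9914 + (1−p*)·99.6123]/1.03 = 79.8766. B = V − Δ·S = 125.5066.
(2,1): S=75.8160. Δ = (V_up−V_dn)/(S_up−S_dn) = (47.3906−79.9914)/(81.8813−49.2804) = -1.0000. V = [p*·47.3906 + (1−p*)·79.9914]/1.03 = 49.6906. B = V − Δ·S = 125.5066.
(2,2): S=125.9712. Δ = (V_up−V_dn)/(S_up−S_dn) = (5.0483−47.3906)/(136.0489−81.8813) = -0.7817. V = [p*·5.0483 + (1−p*)·47.3906]/1.03 = 9.6814. B = V − Δ·S = 108.1517.
(1,0): S=70.2000. Δ = (V_up−V_dn)/(S_up−S_dn) = (49.6906−79.8766)/(75.8160−45.6300) = -1.0000. V = [p*·49.6906 + (1−p*)·79.8766]/1.03 = 51.6511. B = V − Δ·S = 121.8511.
(1,1): S=116.6400. Δ = (V_up−V_dn)/(S_up−S_dn) = (9.6814−49.6906)/(125.9712−75.8160) = -0.7977. V = [p*·9.6814 + (1−p*)·49.6906]/1.03 = 13.9162. B = V − Δ·S = 106.9609.
(0,0): S=108.0000. Δ = (V_up−V_dn)/(S_up−S_dn) = (13.9162−51.6511)/(116.6400−70.2000) = -0.8126. V = [p*·13.9162 + (1−p*)·51.6511]/1.03 = 17.7708. B = V − Δ·S = 105.5265.
Check: Δ(0,0)·S0 + B(0,0) = 17.7708 = V0.

(0,0): Delta=-0.8126 Bond=105.5265
(1,0): Delta=-1.0000 Bond=121.8511
(1,1): Delta=-0.7977 Bond=106.9609
(2,0): Delta=-1.0000 Bond=125.5066
(2,1): Delta=-1.0000 Bond=125.5066
(2,2): Delta=-0.7817 Bond=108.1517
(3,0): Delta=-1.0000 Bond=129.2718
(3,1): Delta=-1.0000 Bond=129.2718
(3,2): Delta=-1.0000 Bond=129.2718
(3,3): Delta=-0.7644 Bond=109.0442
V0=17.7708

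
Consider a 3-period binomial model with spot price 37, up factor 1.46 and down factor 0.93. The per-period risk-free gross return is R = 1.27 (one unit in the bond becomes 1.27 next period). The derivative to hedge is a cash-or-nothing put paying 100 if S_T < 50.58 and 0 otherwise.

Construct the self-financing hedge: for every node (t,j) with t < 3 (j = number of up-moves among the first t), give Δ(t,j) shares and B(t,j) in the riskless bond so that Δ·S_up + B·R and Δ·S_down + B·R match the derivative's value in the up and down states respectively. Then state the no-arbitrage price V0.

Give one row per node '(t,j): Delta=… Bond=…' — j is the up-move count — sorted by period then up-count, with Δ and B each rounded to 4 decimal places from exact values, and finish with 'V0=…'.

(0,0): Delta=-1.4542 Bond=68.1293
(1,0): Delta=-2.7697 Bond=131.7916
(1,1): Delta=-0.9859 Bond=61.2276
(2,0): Delta=0.0000 Bond=78.7402
(2,1): Delta=-3.7557 Bond=216.9068
(2,2): Delta=0.0000 Bond=0.0000
V0=14.3237

Since d<R<u, set p* = (R−d)/(u−d) = 0.6415; price each node as the discounted p*-expectation of its children.
Payoff layer (t=3): V(3,0)=100.0000, V(3,1)=100.0000, V(3,2)=0.0000, V(3,3)=0.0000
  t=2,j=0: stock 32.0013 → up 46.7219 (V=100.0000), down 29.7612 (V=100.0000). Price 78.7402; hedge Δ=0.0000, bond B=78.7402.
  t=2,j=1: stock 50.2386 → up 73.3484 (V=0.0000), down 46.7219 (V=100.0000). Price 28.2276; hedge Δ=-3.7557, bond B=216.9068.
  t=2,j=2: stock 78.8692 → up 115.1490 (V=0.0000), down 73.3484 (V=0.0000). Price 0.0000; hedge Δ=0.0000, bond B=0.0000.
  t=1,j=0: stock 34.4100 → up 50.2386 (V=28.2276), down 32.0013 (V=78.7402). Price 36.4849; hedge Δ=-2.7697, bond B=131.7916.
  t=1,j=1: stock 54.0200 → up 78.8692 (V=0.0000), down 50.2386 (V=28.2276). Price 7.9680; hedge Δ=-0.9859, bond B=61.2276.
  t=0,j=0: stock 37.0000 → up 54.0200 (V=7.9680), down 34.4100 (V=36.4849). Price 14.3237; hedge Δ=-1.4542, bond B=68.1293.
The time-0 hedge costs 14.3237, which is the no-arbitrage price.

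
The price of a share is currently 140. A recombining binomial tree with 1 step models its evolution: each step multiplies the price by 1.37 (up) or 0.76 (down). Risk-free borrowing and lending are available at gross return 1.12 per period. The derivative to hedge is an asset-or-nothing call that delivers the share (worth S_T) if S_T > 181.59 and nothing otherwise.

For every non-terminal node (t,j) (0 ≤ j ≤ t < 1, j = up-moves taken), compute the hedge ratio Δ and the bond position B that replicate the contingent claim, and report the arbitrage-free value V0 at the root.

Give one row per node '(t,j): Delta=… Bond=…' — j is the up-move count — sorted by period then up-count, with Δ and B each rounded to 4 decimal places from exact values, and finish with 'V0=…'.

(0,0): Delta=2.2459 Bond=-213.3607
V0=101.0656

The replicating-portfolio and risk-neutral prices coincide; use p* = (1.12−0.76)/(1.37−0.76) = 0.5902 for the latter.
Payoff layer (t=1): V(1,0)=0.0000, V(1,1)=191.8000
(0,0): S=140.0000. Δ = (V_up−V_dn)/(S_up−S_dn) = (191.8000−0.0000)/(191.8000−106.4000) = 2.2459. V = [p*·191.8000 + (1−p*)·0.0000]/1.12 = 101.0656. B = V − Δ·S = -213.3607.
Self-financing check: at every node Δ·S+B equals the discounted successor values.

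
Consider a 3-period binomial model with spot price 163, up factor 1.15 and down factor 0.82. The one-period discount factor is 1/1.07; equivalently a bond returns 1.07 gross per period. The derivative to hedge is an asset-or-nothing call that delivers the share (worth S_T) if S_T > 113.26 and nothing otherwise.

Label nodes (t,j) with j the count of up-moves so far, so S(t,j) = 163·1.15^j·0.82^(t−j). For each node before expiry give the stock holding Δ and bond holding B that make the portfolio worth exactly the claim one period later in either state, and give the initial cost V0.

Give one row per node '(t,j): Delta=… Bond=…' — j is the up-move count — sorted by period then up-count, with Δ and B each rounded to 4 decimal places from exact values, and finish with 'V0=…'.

(0,0): Delta=1.0858 Bond=-15.0250
(1,0): Delta=1.4616 Bond=-66.3165
(1,1): Delta=1.0000 Bond=0.0000
(2,0): Delta=3.4848 Bond=-292.7044
(2,1): Delta=1.0000 Bond=0.0000
(2,2): Delta=1.0000 Bond=0.0000
V0=161.9548

The replicating-portfolio and risk-neutral prices coincide; use p* = (1.07−0.82)/(1.15−0.82) = 0.7576 for the latter.
Terminal values V(3,·): V(3,0)=0.0000, V(3,1)=126.0414, V(3,2)=176.7653, V(3,3)=247.9026
Node (2,0) S=109.6012: V=(p*·126.0414+(1−p*)·0.0000)/1.07=89.2392; Δ=(126.0414−0.0000)/(126.0414−89.8730)=3.4848; B=V−Δ·S=-292.7044
Node (2,1) S=153.7090: V=(p*·176.7653+(1−p*)·126.0414)/1.07=153.7090; Δ=(176.7653−126.0414)/(176.7653−126.0414)=1.0000; B=V−Δ·S=0.0000
Node (2,2) S=215.5675: V=(p*·247.9026+(1−p*)·176.7653)/1.07=215.5675; Δ=(247.9026−176.7653)/(247.9026−176.7653)=1.0000; B=V−Δ·S=0.0000
Node (1,0) S=133.6600: V=(p*·153.7090+(1−p*)·89.2392)/1.07=129.0467; Δ=(153.7090−89.2392)/(153.7090−109.6012)=1.4616; B=V−Δ·S=-66.3165
Node (1,1) S=187.4500: V=(p*·215.5675+(1−p*)·153.7090)/1.07=187.4500; Δ=(215.5675−153.7090)/(215.5675−153.7090)=1.0000; B=V−Δ·S=0.0000
Node (0,0) S=163.0000: V=(p*·187.4500+(1−p*)·129.0467)/1.07=161.9548; Δ=(187.4500−129.0467)/(187.4500−133.6600)=1.0858; B=V−Δ·S=-15.0250
Root portfolio cost Δ·163+B reproduces V0=161.9548.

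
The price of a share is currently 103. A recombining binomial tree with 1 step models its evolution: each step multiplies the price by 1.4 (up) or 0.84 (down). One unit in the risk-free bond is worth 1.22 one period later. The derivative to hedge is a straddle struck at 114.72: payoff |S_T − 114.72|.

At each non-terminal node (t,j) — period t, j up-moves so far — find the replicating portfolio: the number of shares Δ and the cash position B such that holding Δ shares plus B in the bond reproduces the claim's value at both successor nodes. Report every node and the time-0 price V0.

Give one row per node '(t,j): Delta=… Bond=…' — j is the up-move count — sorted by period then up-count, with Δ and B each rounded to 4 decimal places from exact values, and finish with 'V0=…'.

(0,0): Delta=0.0222 Bond=21.5410
V0=23.8267

Risk-neutral probability p* = (R−d)/(u−d) = (1.22−0.84)/(1.4−0.84) = 0.6786.
Terminal values V(1,·): V(1,0)=28.2000, V(1,1)=29.4800
Node (0,0) S=103.0000: V=(p*·29.4800+(1−p*)·28.2000)/1.22=23.8267; Δ=(29.4800−28.2000)/(144.2000−86.5200)=0.0222; B=V−Δ·S=21.5410
Self-financing check: at every node Δ·S+B equals the discounted successor values.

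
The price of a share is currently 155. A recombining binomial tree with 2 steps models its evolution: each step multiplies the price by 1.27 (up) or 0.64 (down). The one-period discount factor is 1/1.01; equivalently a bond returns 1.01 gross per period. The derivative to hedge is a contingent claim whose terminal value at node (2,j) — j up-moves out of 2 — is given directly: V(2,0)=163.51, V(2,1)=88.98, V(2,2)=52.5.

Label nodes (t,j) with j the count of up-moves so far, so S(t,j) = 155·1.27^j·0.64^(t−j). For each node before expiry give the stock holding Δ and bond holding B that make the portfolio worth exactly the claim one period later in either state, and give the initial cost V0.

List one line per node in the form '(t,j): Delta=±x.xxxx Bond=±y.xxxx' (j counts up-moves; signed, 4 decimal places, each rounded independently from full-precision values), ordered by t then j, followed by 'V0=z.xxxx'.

(0,0): Delta=-0.5291 Bond=169.3460
(1,0): Delta=-1.1926 Bond=236.8545
(1,1): Delta=-0.2942 Bond=124.7911
V0=87.3357

The replicating-portfolio and risk-neutral prices coincide; use p* = (1.01−0.64)/(1.27−0.64) = 0.5873 for the latter.
Payoff layer (t=2): V(2,0)=163.5100, V(2,1)=88.9800, V(2,2)=52.5000
(1,0): S=99.2000. Δ = (V_up−V_dn)/(S_up−S_dn) = (88.9800−163.5100)/(125.9840−63.4880) = -1.1926. V = [p*·88.9800 + (1−p*)·163.5100]/1.01 = 118.5529. B = V − Δ·S = 236.8545.
(1,1): S=196.8500. Δ = (V_up−V_dn)/(S_up−S_dn) = (52.5000−88.9800)/(249.9995−125.9840) = -0.2942. V = [p*·52.5000 + (1−p*)·88.9800]/1.01 = 66.8864. B = V − Δ·S = 124.7911.
(0,0): S=155.0000. Δ = (V_up−V_dn)/(S_up−S_dn) = (66.8864−118.5529)/(196.8500−99.2000) = -0.5291. V = [p*·66.8864 + (1−p*)·118.5529]/1.01 = 87.3357. B = V − Δ·S = 169.3460.
Check: Δ(0,0)·S0 + B(0,0) = 87.3357 = V0.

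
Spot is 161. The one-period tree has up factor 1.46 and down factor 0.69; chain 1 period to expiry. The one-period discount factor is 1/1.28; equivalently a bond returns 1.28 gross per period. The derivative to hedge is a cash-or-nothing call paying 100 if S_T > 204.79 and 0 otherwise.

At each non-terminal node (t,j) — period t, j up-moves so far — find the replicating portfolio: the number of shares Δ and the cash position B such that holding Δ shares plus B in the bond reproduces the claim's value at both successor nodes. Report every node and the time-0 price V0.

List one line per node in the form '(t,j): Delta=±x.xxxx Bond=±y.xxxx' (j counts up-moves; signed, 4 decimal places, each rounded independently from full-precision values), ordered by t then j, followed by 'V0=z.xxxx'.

Since d<R<u, set p* = (R−d)/(u−d) = 0.7662; price each node as the discounted p*-expectation of its children.
Terminal values V(1,·): V(1,0)=0.0000, V(1,1)=100.0000
(0,0): S=161.0000. Δ = (V_up−V_dn)/(S_up−S_dn) = (100.0000−0.0000)/(235.0600−111.0900) = 0.8066. V = [p*·100.0000 + (1−p*)·0.0000]/1.28 = 59.8620. B = V − Δ·S = -70.0081.
Each (Δ,B) replicates both successor values, so the strategy is self-financing and V0 is arbitrage-free.

(0,0): Delta=0.8066 Bond=-70.0081
V0=59.8620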